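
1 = 1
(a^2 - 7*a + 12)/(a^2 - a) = (a^2 - 7*a + 12)/(a*(a - 1))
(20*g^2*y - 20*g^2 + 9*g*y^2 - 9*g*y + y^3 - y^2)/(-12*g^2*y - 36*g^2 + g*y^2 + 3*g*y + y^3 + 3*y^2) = (5*g*y - 5*g + y^2 - y)/(-3*g*y - 9*g + y^2 + 3*y)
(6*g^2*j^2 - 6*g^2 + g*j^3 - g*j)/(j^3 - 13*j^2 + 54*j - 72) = g*(6*g*j^2 - 6*g + j^3 - j)/(j^3 - 13*j^2 + 54*j - 72)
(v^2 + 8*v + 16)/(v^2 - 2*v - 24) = (v + 4)/(v - 6)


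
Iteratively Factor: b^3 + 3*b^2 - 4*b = (b - 1)*(b^2 + 4*b) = b*(b - 1)*(b + 4)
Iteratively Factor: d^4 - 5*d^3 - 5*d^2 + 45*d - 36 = (d - 4)*(d^3 - d^2 - 9*d + 9) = (d - 4)*(d - 3)*(d^2 + 2*d - 3) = (d - 4)*(d - 3)*(d - 1)*(d + 3)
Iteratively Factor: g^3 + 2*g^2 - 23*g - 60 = (g - 5)*(g^2 + 7*g + 12) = (g - 5)*(g + 3)*(g + 4)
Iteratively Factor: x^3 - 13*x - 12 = (x - 4)*(x^2 + 4*x + 3) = (x - 4)*(x + 1)*(x + 3)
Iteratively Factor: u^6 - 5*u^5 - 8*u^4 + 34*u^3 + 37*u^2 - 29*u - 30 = (u + 2)*(u^5 - 7*u^4 + 6*u^3 + 22*u^2 - 7*u - 15) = (u - 1)*(u + 2)*(u^4 - 6*u^3 + 22*u + 15) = (u - 3)*(u - 1)*(u + 2)*(u^3 - 3*u^2 - 9*u - 5) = (u - 3)*(u - 1)*(u + 1)*(u + 2)*(u^2 - 4*u - 5) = (u - 5)*(u - 3)*(u - 1)*(u + 1)*(u + 2)*(u + 1)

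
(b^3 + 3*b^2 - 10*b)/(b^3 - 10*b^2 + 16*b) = (b + 5)/(b - 8)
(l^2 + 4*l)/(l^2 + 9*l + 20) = l/(l + 5)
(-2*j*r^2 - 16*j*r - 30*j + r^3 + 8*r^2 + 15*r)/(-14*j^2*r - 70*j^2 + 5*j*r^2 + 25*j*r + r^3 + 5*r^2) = (r + 3)/(7*j + r)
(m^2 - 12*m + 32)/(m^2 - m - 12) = (m - 8)/(m + 3)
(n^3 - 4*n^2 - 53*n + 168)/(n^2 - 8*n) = n + 4 - 21/n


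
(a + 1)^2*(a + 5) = a^3 + 7*a^2 + 11*a + 5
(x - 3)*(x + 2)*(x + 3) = x^3 + 2*x^2 - 9*x - 18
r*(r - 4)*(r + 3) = r^3 - r^2 - 12*r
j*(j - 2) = j^2 - 2*j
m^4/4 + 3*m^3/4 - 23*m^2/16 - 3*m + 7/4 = (m/4 + 1/2)*(m - 2)*(m - 1/2)*(m + 7/2)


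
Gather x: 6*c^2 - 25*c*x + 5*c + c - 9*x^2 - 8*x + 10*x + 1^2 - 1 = 6*c^2 + 6*c - 9*x^2 + x*(2 - 25*c)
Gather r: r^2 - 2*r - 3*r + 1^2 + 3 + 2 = r^2 - 5*r + 6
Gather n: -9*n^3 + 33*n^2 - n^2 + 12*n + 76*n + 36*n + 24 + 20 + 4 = -9*n^3 + 32*n^2 + 124*n + 48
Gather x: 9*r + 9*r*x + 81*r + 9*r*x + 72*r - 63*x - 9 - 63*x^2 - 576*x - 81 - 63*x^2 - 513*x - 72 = 162*r - 126*x^2 + x*(18*r - 1152) - 162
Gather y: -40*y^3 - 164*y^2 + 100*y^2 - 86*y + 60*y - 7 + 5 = -40*y^3 - 64*y^2 - 26*y - 2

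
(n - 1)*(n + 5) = n^2 + 4*n - 5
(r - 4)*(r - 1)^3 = r^4 - 7*r^3 + 15*r^2 - 13*r + 4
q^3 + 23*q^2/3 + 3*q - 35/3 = (q - 1)*(q + 5/3)*(q + 7)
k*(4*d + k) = 4*d*k + k^2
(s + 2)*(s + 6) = s^2 + 8*s + 12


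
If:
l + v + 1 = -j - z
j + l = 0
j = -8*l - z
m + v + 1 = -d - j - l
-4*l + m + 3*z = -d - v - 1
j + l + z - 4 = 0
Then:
No Solution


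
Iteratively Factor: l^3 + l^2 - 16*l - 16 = (l + 4)*(l^2 - 3*l - 4) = (l - 4)*(l + 4)*(l + 1)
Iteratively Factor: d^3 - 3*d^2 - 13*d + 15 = (d - 1)*(d^2 - 2*d - 15) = (d - 1)*(d + 3)*(d - 5)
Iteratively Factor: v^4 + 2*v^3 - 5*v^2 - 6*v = (v)*(v^3 + 2*v^2 - 5*v - 6) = v*(v + 1)*(v^2 + v - 6) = v*(v + 1)*(v + 3)*(v - 2)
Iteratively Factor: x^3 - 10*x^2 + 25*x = (x)*(x^2 - 10*x + 25) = x*(x - 5)*(x - 5)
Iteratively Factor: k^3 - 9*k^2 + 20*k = (k)*(k^2 - 9*k + 20) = k*(k - 4)*(k - 5)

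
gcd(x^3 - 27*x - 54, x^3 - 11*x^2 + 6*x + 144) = x^2 - 3*x - 18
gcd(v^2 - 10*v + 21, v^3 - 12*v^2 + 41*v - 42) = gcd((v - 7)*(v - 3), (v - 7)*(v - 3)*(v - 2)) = v^2 - 10*v + 21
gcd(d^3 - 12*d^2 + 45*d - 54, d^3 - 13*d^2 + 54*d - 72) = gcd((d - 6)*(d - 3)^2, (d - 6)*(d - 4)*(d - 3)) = d^2 - 9*d + 18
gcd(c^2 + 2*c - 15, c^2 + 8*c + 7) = 1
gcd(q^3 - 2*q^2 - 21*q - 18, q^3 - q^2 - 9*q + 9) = q + 3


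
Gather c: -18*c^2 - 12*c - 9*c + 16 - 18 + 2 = -18*c^2 - 21*c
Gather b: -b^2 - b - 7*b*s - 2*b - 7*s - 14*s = -b^2 + b*(-7*s - 3) - 21*s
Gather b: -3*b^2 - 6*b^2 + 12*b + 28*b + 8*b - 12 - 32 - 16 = -9*b^2 + 48*b - 60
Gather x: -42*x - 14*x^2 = -14*x^2 - 42*x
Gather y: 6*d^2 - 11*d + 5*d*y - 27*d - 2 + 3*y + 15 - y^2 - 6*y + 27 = 6*d^2 - 38*d - y^2 + y*(5*d - 3) + 40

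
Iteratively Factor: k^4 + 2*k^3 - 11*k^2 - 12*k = (k - 3)*(k^3 + 5*k^2 + 4*k) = k*(k - 3)*(k^2 + 5*k + 4) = k*(k - 3)*(k + 4)*(k + 1)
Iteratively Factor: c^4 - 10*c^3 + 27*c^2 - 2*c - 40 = (c - 2)*(c^3 - 8*c^2 + 11*c + 20) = (c - 2)*(c + 1)*(c^2 - 9*c + 20) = (c - 4)*(c - 2)*(c + 1)*(c - 5)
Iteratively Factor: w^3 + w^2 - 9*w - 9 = (w + 3)*(w^2 - 2*w - 3) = (w - 3)*(w + 3)*(w + 1)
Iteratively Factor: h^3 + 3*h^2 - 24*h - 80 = (h + 4)*(h^2 - h - 20) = (h + 4)^2*(h - 5)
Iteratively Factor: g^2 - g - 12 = (g - 4)*(g + 3)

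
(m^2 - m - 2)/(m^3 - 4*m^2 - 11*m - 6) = (m - 2)/(m^2 - 5*m - 6)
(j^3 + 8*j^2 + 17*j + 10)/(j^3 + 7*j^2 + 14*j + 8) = (j + 5)/(j + 4)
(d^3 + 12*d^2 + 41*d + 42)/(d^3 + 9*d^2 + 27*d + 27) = (d^2 + 9*d + 14)/(d^2 + 6*d + 9)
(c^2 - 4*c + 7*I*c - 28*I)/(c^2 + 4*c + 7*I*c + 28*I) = (c - 4)/(c + 4)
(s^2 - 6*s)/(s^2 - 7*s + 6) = s/(s - 1)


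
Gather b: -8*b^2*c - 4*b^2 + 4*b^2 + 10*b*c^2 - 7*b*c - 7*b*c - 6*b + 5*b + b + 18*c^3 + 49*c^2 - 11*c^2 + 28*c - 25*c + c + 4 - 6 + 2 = -8*b^2*c + b*(10*c^2 - 14*c) + 18*c^3 + 38*c^2 + 4*c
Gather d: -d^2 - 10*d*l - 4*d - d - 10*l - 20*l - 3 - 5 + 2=-d^2 + d*(-10*l - 5) - 30*l - 6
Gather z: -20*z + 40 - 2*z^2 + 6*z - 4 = -2*z^2 - 14*z + 36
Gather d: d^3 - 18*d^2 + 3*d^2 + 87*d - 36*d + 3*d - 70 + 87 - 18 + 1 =d^3 - 15*d^2 + 54*d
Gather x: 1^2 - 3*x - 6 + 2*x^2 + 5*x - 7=2*x^2 + 2*x - 12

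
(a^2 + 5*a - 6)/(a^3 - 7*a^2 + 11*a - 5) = (a + 6)/(a^2 - 6*a + 5)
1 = 1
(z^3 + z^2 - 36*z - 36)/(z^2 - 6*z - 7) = (z^2 - 36)/(z - 7)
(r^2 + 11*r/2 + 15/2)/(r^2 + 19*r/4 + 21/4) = 2*(2*r + 5)/(4*r + 7)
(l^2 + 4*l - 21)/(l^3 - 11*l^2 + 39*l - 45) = (l + 7)/(l^2 - 8*l + 15)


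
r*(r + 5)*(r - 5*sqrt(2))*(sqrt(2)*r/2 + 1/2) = sqrt(2)*r^4/2 - 9*r^3/2 + 5*sqrt(2)*r^3/2 - 45*r^2/2 - 5*sqrt(2)*r^2/2 - 25*sqrt(2)*r/2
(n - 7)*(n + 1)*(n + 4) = n^3 - 2*n^2 - 31*n - 28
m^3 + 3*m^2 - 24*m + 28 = (m - 2)^2*(m + 7)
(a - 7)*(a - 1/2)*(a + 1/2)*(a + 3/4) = a^4 - 25*a^3/4 - 11*a^2/2 + 25*a/16 + 21/16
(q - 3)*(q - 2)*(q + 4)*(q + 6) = q^4 + 5*q^3 - 20*q^2 - 60*q + 144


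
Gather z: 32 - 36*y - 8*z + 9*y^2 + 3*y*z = 9*y^2 - 36*y + z*(3*y - 8) + 32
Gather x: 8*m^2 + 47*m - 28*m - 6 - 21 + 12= 8*m^2 + 19*m - 15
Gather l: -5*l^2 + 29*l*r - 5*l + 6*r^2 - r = -5*l^2 + l*(29*r - 5) + 6*r^2 - r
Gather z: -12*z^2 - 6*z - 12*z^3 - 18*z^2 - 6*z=-12*z^3 - 30*z^2 - 12*z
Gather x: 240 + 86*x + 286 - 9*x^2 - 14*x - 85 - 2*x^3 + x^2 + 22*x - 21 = -2*x^3 - 8*x^2 + 94*x + 420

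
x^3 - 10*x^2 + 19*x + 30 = (x - 6)*(x - 5)*(x + 1)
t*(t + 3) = t^2 + 3*t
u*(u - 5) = u^2 - 5*u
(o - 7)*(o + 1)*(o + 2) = o^3 - 4*o^2 - 19*o - 14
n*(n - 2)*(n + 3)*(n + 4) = n^4 + 5*n^3 - 2*n^2 - 24*n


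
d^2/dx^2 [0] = 0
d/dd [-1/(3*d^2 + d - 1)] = (6*d + 1)/(3*d^2 + d - 1)^2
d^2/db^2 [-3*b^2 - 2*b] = -6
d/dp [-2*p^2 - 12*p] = -4*p - 12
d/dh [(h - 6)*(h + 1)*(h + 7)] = 3*h^2 + 4*h - 41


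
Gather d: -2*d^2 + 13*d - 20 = -2*d^2 + 13*d - 20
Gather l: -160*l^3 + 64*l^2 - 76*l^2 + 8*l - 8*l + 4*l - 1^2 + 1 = -160*l^3 - 12*l^2 + 4*l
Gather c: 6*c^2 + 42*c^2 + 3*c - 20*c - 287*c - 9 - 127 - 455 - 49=48*c^2 - 304*c - 640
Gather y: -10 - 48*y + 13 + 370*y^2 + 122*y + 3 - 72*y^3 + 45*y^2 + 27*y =-72*y^3 + 415*y^2 + 101*y + 6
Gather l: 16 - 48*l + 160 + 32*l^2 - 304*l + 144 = 32*l^2 - 352*l + 320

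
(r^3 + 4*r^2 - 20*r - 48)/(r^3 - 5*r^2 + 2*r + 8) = (r^2 + 8*r + 12)/(r^2 - r - 2)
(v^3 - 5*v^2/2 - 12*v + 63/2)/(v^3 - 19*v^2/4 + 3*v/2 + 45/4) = 2*(2*v + 7)/(4*v + 5)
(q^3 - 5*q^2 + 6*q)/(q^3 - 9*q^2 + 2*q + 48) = q*(q - 2)/(q^2 - 6*q - 16)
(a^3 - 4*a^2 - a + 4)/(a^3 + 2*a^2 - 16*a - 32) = (a^2 - 1)/(a^2 + 6*a + 8)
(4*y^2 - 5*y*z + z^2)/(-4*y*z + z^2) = (-y + z)/z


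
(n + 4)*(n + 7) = n^2 + 11*n + 28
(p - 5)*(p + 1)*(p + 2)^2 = p^4 - 17*p^2 - 36*p - 20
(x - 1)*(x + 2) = x^2 + x - 2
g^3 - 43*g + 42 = (g - 6)*(g - 1)*(g + 7)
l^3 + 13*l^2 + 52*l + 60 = (l + 2)*(l + 5)*(l + 6)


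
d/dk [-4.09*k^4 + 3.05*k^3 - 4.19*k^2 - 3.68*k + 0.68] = -16.36*k^3 + 9.15*k^2 - 8.38*k - 3.68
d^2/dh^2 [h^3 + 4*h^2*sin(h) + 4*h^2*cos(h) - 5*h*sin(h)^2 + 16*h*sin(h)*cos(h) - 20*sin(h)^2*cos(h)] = -4*sqrt(2)*h^2*sin(h + pi/4) - 32*h*sin(2*h) - 10*h*cos(2*h) + 16*sqrt(2)*h*cos(h + pi/4) + 6*h + 8*sin(h) - 10*sin(2*h) + 13*cos(h) + 32*cos(2*h) - 45*cos(3*h)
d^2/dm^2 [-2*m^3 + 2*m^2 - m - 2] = 4 - 12*m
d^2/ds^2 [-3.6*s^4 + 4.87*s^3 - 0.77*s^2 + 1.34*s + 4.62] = -43.2*s^2 + 29.22*s - 1.54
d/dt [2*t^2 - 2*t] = 4*t - 2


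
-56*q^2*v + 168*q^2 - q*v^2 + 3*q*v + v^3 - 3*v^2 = (-8*q + v)*(7*q + v)*(v - 3)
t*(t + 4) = t^2 + 4*t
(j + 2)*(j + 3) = j^2 + 5*j + 6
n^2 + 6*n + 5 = (n + 1)*(n + 5)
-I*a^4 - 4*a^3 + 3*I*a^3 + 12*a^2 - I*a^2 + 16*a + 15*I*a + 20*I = (a - 4)*(a - 5*I)*(a + I)*(-I*a - I)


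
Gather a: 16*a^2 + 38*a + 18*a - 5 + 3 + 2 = 16*a^2 + 56*a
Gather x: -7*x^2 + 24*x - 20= -7*x^2 + 24*x - 20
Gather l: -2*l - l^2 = -l^2 - 2*l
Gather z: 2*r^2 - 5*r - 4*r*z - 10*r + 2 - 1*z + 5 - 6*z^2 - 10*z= 2*r^2 - 15*r - 6*z^2 + z*(-4*r - 11) + 7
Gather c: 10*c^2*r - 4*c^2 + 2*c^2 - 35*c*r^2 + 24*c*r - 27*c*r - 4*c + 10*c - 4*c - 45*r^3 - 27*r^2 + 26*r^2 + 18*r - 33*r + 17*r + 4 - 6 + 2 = c^2*(10*r - 2) + c*(-35*r^2 - 3*r + 2) - 45*r^3 - r^2 + 2*r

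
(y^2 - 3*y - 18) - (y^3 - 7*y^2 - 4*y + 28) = -y^3 + 8*y^2 + y - 46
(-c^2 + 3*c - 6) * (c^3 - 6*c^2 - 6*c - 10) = -c^5 + 9*c^4 - 18*c^3 + 28*c^2 + 6*c + 60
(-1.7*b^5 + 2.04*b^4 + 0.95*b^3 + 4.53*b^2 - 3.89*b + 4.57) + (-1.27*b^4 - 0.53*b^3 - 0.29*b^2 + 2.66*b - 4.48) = -1.7*b^5 + 0.77*b^4 + 0.42*b^3 + 4.24*b^2 - 1.23*b + 0.0899999999999999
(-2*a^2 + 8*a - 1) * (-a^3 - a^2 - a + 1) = 2*a^5 - 6*a^4 - 5*a^3 - 9*a^2 + 9*a - 1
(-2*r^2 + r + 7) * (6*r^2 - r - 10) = -12*r^4 + 8*r^3 + 61*r^2 - 17*r - 70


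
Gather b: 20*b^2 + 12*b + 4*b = 20*b^2 + 16*b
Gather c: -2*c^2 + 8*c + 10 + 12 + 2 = -2*c^2 + 8*c + 24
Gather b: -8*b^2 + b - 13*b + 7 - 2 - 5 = -8*b^2 - 12*b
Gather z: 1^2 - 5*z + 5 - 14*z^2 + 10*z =-14*z^2 + 5*z + 6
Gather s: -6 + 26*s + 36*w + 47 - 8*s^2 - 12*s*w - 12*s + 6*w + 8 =-8*s^2 + s*(14 - 12*w) + 42*w + 49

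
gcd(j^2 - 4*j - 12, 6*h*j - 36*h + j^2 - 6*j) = j - 6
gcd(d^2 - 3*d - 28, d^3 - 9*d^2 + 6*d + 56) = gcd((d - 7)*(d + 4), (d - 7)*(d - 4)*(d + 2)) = d - 7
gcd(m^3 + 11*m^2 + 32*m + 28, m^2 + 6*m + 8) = m + 2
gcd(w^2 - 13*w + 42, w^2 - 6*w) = w - 6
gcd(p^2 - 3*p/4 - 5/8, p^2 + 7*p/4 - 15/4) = p - 5/4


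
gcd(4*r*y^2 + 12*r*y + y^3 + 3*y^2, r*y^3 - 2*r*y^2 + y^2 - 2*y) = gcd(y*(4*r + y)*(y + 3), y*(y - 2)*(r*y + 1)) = y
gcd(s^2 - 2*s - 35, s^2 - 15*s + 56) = s - 7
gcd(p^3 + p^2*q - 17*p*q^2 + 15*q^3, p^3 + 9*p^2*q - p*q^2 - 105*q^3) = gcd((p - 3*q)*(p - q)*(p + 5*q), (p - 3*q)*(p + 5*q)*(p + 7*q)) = p^2 + 2*p*q - 15*q^2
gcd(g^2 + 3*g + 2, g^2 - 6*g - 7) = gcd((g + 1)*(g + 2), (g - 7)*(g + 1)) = g + 1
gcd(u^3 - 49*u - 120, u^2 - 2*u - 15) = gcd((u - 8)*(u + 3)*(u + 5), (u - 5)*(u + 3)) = u + 3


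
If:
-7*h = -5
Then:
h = 5/7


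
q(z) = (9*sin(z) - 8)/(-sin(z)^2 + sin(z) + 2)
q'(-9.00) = -15.46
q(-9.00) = -8.26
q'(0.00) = 6.50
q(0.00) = -4.00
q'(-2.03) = -234.22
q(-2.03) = -53.55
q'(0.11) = 5.50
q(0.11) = -3.34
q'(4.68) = -667107.52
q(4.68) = -10803.30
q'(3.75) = -25.75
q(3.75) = -11.93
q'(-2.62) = -19.98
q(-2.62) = -9.96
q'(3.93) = -47.57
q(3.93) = -18.26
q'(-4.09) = -2.38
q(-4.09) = -0.32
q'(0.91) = 2.48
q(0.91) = -0.41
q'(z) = (2*sin(z)*cos(z) - cos(z))*(9*sin(z) - 8)/(-sin(z)^2 + sin(z) + 2)^2 + 9*cos(z)/(-sin(z)^2 + sin(z) + 2) = (9*sin(z)^2 - 16*sin(z) + 26)*cos(z)/(sin(z) + cos(z)^2 + 1)^2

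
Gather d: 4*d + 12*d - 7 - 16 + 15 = 16*d - 8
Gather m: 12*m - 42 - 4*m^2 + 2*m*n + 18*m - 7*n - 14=-4*m^2 + m*(2*n + 30) - 7*n - 56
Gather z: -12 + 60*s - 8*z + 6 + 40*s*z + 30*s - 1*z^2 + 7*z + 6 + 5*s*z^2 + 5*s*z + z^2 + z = 5*s*z^2 + 45*s*z + 90*s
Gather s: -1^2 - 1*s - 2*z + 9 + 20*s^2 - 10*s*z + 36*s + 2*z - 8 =20*s^2 + s*(35 - 10*z)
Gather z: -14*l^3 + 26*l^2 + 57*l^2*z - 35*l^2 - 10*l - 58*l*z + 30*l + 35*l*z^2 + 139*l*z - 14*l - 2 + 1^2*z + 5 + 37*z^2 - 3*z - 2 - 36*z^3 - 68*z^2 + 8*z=-14*l^3 - 9*l^2 + 6*l - 36*z^3 + z^2*(35*l - 31) + z*(57*l^2 + 81*l + 6) + 1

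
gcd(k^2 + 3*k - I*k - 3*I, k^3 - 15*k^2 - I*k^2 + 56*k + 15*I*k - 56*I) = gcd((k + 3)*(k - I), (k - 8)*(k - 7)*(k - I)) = k - I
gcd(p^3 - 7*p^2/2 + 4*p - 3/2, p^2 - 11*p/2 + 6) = p - 3/2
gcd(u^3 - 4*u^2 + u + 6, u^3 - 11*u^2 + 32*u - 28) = u - 2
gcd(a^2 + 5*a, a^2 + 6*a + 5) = a + 5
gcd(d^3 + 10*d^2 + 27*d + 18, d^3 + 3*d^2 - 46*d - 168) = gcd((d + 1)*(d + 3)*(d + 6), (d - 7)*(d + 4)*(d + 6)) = d + 6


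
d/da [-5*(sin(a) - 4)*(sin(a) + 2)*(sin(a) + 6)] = 5*(-3*sin(a)^2 - 8*sin(a) + 20)*cos(a)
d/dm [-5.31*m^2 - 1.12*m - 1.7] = -10.62*m - 1.12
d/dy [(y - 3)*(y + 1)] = 2*y - 2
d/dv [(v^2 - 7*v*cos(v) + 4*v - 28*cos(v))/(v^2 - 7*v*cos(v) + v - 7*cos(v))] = -3/(v^2 + 2*v + 1)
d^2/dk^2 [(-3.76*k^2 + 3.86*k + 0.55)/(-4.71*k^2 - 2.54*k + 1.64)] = (-261.22602*k^3 + 101.054934*k^2 - 218.376324*k - 27.52624)/(104.487111*k^6 + 169.042842*k^5 - 17.984664*k^4 - 101.332792*k^3 + 6.262176*k^2 + 20.494752*k - 4.410944)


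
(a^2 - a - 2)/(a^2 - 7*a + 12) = (a^2 - a - 2)/(a^2 - 7*a + 12)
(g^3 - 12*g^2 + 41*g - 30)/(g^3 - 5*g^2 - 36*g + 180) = (g - 1)/(g + 6)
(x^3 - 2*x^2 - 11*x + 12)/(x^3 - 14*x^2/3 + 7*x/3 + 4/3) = 3*(x + 3)/(3*x + 1)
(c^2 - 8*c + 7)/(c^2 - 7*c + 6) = (c - 7)/(c - 6)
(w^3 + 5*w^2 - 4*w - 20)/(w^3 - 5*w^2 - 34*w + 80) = (w + 2)/(w - 8)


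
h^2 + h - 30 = (h - 5)*(h + 6)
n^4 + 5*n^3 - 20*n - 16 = (n - 2)*(n + 1)*(n + 2)*(n + 4)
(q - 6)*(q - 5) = q^2 - 11*q + 30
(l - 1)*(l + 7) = l^2 + 6*l - 7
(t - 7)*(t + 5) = t^2 - 2*t - 35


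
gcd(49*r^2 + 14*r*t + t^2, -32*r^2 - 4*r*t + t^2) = 1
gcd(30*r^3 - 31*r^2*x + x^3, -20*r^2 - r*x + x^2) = -5*r + x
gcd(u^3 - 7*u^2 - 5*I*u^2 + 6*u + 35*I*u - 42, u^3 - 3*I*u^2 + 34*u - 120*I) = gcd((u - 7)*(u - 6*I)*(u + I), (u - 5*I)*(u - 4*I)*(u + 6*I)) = 1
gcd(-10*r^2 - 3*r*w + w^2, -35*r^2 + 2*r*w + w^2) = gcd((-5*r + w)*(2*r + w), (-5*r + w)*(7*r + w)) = 5*r - w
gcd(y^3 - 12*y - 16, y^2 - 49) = 1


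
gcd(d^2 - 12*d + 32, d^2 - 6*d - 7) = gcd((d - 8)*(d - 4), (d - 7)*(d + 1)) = 1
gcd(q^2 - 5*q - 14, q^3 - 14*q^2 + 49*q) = q - 7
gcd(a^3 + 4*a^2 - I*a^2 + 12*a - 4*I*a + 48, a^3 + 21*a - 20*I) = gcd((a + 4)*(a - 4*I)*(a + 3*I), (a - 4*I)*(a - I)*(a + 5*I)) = a - 4*I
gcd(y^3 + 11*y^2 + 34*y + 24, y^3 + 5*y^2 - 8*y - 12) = y^2 + 7*y + 6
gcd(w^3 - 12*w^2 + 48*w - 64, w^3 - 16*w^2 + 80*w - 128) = w^2 - 8*w + 16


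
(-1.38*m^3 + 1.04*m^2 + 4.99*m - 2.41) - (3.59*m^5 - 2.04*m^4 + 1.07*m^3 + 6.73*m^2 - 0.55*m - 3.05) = -3.59*m^5 + 2.04*m^4 - 2.45*m^3 - 5.69*m^2 + 5.54*m + 0.64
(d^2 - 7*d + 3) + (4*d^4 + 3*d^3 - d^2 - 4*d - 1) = 4*d^4 + 3*d^3 - 11*d + 2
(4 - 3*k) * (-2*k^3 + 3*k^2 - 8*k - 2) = 6*k^4 - 17*k^3 + 36*k^2 - 26*k - 8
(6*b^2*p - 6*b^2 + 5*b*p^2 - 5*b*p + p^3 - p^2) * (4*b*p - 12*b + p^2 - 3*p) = 24*b^3*p^2 - 96*b^3*p + 72*b^3 + 26*b^2*p^3 - 104*b^2*p^2 + 78*b^2*p + 9*b*p^4 - 36*b*p^3 + 27*b*p^2 + p^5 - 4*p^4 + 3*p^3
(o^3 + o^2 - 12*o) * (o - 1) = o^4 - 13*o^2 + 12*o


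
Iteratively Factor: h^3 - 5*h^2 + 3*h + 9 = (h - 3)*(h^2 - 2*h - 3) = (h - 3)*(h + 1)*(h - 3)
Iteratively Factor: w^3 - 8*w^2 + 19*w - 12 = (w - 3)*(w^2 - 5*w + 4) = (w - 3)*(w - 1)*(w - 4)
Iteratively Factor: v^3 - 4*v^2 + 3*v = (v - 1)*(v^2 - 3*v) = v*(v - 1)*(v - 3)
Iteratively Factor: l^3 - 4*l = (l - 2)*(l^2 + 2*l) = (l - 2)*(l + 2)*(l)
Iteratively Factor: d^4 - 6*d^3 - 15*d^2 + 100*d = (d)*(d^3 - 6*d^2 - 15*d + 100) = d*(d - 5)*(d^2 - d - 20) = d*(d - 5)*(d + 4)*(d - 5)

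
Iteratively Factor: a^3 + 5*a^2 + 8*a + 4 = (a + 2)*(a^2 + 3*a + 2) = (a + 2)^2*(a + 1)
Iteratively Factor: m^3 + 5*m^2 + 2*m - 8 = (m + 4)*(m^2 + m - 2) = (m + 2)*(m + 4)*(m - 1)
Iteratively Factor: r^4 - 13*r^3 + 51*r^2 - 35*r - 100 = (r + 1)*(r^3 - 14*r^2 + 65*r - 100) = (r - 5)*(r + 1)*(r^2 - 9*r + 20) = (r - 5)^2*(r + 1)*(r - 4)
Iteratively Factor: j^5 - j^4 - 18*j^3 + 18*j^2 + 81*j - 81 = (j + 3)*(j^4 - 4*j^3 - 6*j^2 + 36*j - 27) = (j - 3)*(j + 3)*(j^3 - j^2 - 9*j + 9) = (j - 3)*(j + 3)^2*(j^2 - 4*j + 3) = (j - 3)^2*(j + 3)^2*(j - 1)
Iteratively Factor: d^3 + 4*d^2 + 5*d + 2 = (d + 1)*(d^2 + 3*d + 2) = (d + 1)*(d + 2)*(d + 1)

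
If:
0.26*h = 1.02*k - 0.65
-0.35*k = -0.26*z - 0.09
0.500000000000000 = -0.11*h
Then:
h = -4.55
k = -0.52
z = -1.05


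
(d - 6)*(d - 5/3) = d^2 - 23*d/3 + 10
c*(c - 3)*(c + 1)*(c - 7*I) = c^4 - 2*c^3 - 7*I*c^3 - 3*c^2 + 14*I*c^2 + 21*I*c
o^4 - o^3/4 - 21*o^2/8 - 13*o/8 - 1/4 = (o - 2)*(o + 1/4)*(o + 1/2)*(o + 1)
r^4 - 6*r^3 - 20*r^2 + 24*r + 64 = (r - 8)*(r - 2)*(r + 2)^2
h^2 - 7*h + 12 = (h - 4)*(h - 3)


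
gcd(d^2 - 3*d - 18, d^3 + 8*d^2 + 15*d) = d + 3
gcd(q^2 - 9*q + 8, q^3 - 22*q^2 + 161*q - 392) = q - 8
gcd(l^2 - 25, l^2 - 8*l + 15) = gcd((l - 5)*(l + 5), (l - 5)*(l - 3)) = l - 5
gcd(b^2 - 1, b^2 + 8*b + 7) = b + 1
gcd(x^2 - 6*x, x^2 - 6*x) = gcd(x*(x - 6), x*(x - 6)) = x^2 - 6*x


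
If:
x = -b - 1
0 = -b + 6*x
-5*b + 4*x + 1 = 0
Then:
No Solution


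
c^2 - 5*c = c*(c - 5)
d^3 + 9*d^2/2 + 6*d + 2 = (d + 1/2)*(d + 2)^2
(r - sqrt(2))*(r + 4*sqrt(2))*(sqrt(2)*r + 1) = sqrt(2)*r^3 + 7*r^2 - 5*sqrt(2)*r - 8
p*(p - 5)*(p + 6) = p^3 + p^2 - 30*p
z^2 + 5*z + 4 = (z + 1)*(z + 4)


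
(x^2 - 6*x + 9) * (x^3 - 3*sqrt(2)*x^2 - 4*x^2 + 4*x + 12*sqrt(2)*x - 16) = x^5 - 10*x^4 - 3*sqrt(2)*x^4 + 37*x^3 + 30*sqrt(2)*x^3 - 99*sqrt(2)*x^2 - 76*x^2 + 132*x + 108*sqrt(2)*x - 144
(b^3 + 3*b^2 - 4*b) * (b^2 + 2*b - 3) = b^5 + 5*b^4 - b^3 - 17*b^2 + 12*b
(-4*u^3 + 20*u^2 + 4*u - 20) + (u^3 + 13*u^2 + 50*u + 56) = -3*u^3 + 33*u^2 + 54*u + 36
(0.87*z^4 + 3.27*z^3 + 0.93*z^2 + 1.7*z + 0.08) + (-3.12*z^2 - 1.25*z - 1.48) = 0.87*z^4 + 3.27*z^3 - 2.19*z^2 + 0.45*z - 1.4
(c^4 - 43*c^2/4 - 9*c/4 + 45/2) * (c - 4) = c^5 - 4*c^4 - 43*c^3/4 + 163*c^2/4 + 63*c/2 - 90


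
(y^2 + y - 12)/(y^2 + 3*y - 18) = (y + 4)/(y + 6)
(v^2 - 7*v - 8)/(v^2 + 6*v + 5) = (v - 8)/(v + 5)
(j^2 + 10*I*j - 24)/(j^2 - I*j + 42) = (j + 4*I)/(j - 7*I)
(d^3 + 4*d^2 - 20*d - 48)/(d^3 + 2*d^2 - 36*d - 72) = (d - 4)/(d - 6)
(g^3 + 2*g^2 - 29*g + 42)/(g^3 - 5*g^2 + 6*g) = (g + 7)/g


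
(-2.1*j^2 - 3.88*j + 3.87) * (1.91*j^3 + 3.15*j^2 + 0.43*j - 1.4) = -4.011*j^5 - 14.0258*j^4 - 5.7333*j^3 + 13.4621*j^2 + 7.0961*j - 5.418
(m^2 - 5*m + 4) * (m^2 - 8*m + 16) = m^4 - 13*m^3 + 60*m^2 - 112*m + 64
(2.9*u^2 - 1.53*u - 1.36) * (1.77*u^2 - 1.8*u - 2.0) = 5.133*u^4 - 7.9281*u^3 - 5.4532*u^2 + 5.508*u + 2.72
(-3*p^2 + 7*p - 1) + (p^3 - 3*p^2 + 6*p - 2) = p^3 - 6*p^2 + 13*p - 3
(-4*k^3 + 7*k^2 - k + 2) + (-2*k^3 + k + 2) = -6*k^3 + 7*k^2 + 4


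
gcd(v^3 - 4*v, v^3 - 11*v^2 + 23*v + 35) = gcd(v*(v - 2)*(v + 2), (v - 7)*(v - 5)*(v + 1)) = 1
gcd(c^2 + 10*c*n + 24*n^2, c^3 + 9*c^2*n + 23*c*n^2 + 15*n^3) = 1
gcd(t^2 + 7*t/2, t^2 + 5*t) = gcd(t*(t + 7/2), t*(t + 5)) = t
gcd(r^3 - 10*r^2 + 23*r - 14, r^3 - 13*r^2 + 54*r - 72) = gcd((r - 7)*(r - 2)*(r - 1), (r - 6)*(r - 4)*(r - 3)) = 1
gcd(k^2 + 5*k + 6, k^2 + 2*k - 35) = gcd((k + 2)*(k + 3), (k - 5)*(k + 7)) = 1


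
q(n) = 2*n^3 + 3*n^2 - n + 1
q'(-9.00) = 431.00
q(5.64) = 449.60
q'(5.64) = 223.70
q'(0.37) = 2.04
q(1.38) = 10.59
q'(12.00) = 935.00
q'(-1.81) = 7.80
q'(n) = 6*n^2 + 6*n - 1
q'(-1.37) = 2.04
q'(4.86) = 169.88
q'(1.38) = 18.71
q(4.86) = 296.58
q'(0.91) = 9.43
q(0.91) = 4.08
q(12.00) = 3877.00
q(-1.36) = 2.88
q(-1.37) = 2.86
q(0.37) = 1.14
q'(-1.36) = 1.94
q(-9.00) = -1205.00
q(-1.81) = 0.78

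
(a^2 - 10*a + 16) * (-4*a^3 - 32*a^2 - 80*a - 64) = -4*a^5 + 8*a^4 + 176*a^3 + 224*a^2 - 640*a - 1024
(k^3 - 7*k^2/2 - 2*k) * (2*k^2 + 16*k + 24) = 2*k^5 + 9*k^4 - 36*k^3 - 116*k^2 - 48*k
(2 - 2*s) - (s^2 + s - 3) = -s^2 - 3*s + 5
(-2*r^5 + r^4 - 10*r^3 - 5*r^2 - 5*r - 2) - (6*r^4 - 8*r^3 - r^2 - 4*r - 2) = -2*r^5 - 5*r^4 - 2*r^3 - 4*r^2 - r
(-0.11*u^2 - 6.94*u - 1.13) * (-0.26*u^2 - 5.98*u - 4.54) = 0.0286*u^4 + 2.4622*u^3 + 42.2944*u^2 + 38.265*u + 5.1302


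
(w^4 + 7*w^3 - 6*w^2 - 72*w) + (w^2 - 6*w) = w^4 + 7*w^3 - 5*w^2 - 78*w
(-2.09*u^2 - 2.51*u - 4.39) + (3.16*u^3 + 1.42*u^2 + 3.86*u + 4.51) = 3.16*u^3 - 0.67*u^2 + 1.35*u + 0.12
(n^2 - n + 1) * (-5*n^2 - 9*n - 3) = -5*n^4 - 4*n^3 + n^2 - 6*n - 3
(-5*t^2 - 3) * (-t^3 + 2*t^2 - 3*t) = 5*t^5 - 10*t^4 + 18*t^3 - 6*t^2 + 9*t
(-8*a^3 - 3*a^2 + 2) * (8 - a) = 8*a^4 - 61*a^3 - 24*a^2 - 2*a + 16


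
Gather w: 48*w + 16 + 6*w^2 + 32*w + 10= 6*w^2 + 80*w + 26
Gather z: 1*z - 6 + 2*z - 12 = 3*z - 18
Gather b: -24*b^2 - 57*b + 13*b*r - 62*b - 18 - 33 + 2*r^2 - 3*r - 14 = -24*b^2 + b*(13*r - 119) + 2*r^2 - 3*r - 65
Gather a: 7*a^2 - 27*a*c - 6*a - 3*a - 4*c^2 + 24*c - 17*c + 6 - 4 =7*a^2 + a*(-27*c - 9) - 4*c^2 + 7*c + 2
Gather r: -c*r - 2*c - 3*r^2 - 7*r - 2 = -2*c - 3*r^2 + r*(-c - 7) - 2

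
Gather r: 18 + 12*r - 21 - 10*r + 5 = 2*r + 2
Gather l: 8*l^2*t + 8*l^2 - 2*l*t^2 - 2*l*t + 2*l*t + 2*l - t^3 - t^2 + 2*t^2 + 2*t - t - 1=l^2*(8*t + 8) + l*(2 - 2*t^2) - t^3 + t^2 + t - 1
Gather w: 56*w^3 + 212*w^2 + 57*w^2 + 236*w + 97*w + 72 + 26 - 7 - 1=56*w^3 + 269*w^2 + 333*w + 90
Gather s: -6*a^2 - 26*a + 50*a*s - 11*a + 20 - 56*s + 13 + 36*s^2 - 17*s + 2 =-6*a^2 - 37*a + 36*s^2 + s*(50*a - 73) + 35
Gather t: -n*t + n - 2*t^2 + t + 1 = n - 2*t^2 + t*(1 - n) + 1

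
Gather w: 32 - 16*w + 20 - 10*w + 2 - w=54 - 27*w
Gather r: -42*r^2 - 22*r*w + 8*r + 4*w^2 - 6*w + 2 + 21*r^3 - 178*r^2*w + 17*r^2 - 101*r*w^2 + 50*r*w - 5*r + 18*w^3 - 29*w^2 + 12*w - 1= 21*r^3 + r^2*(-178*w - 25) + r*(-101*w^2 + 28*w + 3) + 18*w^3 - 25*w^2 + 6*w + 1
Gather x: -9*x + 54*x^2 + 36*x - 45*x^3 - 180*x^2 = -45*x^3 - 126*x^2 + 27*x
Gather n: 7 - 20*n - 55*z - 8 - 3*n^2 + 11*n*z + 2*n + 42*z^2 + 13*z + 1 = -3*n^2 + n*(11*z - 18) + 42*z^2 - 42*z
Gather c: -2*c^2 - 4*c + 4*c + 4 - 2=2 - 2*c^2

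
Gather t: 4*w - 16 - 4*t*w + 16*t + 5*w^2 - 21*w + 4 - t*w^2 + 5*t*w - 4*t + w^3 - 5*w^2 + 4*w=t*(-w^2 + w + 12) + w^3 - 13*w - 12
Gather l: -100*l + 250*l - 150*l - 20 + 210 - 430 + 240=0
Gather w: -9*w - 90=-9*w - 90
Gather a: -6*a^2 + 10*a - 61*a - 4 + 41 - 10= -6*a^2 - 51*a + 27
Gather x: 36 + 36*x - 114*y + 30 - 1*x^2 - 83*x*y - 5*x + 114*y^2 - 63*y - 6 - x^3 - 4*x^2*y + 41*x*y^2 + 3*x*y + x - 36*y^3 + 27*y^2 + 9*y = -x^3 + x^2*(-4*y - 1) + x*(41*y^2 - 80*y + 32) - 36*y^3 + 141*y^2 - 168*y + 60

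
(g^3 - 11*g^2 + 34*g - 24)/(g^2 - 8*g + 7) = (g^2 - 10*g + 24)/(g - 7)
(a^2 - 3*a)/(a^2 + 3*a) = (a - 3)/(a + 3)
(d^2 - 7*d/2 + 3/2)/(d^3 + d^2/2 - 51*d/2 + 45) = (2*d - 1)/(2*d^2 + 7*d - 30)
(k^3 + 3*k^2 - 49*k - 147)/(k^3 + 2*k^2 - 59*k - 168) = (k - 7)/(k - 8)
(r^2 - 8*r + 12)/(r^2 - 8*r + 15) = (r^2 - 8*r + 12)/(r^2 - 8*r + 15)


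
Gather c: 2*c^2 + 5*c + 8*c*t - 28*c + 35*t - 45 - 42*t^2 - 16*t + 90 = 2*c^2 + c*(8*t - 23) - 42*t^2 + 19*t + 45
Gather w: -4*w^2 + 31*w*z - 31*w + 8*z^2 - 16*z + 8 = -4*w^2 + w*(31*z - 31) + 8*z^2 - 16*z + 8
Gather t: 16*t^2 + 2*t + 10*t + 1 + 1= 16*t^2 + 12*t + 2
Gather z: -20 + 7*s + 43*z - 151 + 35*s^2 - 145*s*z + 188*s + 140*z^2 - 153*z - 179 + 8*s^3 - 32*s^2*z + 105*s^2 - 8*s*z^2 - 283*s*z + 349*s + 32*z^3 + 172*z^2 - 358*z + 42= 8*s^3 + 140*s^2 + 544*s + 32*z^3 + z^2*(312 - 8*s) + z*(-32*s^2 - 428*s - 468) - 308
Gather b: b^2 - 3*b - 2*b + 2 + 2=b^2 - 5*b + 4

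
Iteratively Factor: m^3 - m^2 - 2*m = (m - 2)*(m^2 + m) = (m - 2)*(m + 1)*(m)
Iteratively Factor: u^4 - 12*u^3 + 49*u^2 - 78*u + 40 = (u - 2)*(u^3 - 10*u^2 + 29*u - 20) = (u - 5)*(u - 2)*(u^2 - 5*u + 4) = (u - 5)*(u - 4)*(u - 2)*(u - 1)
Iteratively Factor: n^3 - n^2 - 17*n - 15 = (n - 5)*(n^2 + 4*n + 3) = (n - 5)*(n + 1)*(n + 3)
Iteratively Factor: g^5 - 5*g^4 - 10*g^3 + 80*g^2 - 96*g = (g - 3)*(g^4 - 2*g^3 - 16*g^2 + 32*g) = (g - 3)*(g - 2)*(g^3 - 16*g) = g*(g - 3)*(g - 2)*(g^2 - 16) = g*(g - 4)*(g - 3)*(g - 2)*(g + 4)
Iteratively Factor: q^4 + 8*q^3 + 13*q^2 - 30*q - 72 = (q - 2)*(q^3 + 10*q^2 + 33*q + 36) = (q - 2)*(q + 3)*(q^2 + 7*q + 12) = (q - 2)*(q + 3)*(q + 4)*(q + 3)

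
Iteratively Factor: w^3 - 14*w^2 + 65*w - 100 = (w - 5)*(w^2 - 9*w + 20) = (w - 5)^2*(w - 4)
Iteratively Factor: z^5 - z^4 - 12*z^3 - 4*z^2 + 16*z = (z)*(z^4 - z^3 - 12*z^2 - 4*z + 16) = z*(z - 4)*(z^3 + 3*z^2 - 4) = z*(z - 4)*(z + 2)*(z^2 + z - 2) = z*(z - 4)*(z - 1)*(z + 2)*(z + 2)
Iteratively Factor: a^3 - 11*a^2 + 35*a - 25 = (a - 5)*(a^2 - 6*a + 5) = (a - 5)*(a - 1)*(a - 5)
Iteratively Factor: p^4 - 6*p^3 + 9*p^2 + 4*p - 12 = (p - 3)*(p^3 - 3*p^2 + 4) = (p - 3)*(p - 2)*(p^2 - p - 2) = (p - 3)*(p - 2)^2*(p + 1)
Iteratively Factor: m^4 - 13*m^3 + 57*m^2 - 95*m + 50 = (m - 5)*(m^3 - 8*m^2 + 17*m - 10) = (m - 5)^2*(m^2 - 3*m + 2) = (m - 5)^2*(m - 1)*(m - 2)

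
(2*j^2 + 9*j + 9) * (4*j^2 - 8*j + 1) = 8*j^4 + 20*j^3 - 34*j^2 - 63*j + 9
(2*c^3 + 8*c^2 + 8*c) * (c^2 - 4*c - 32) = 2*c^5 - 88*c^3 - 288*c^2 - 256*c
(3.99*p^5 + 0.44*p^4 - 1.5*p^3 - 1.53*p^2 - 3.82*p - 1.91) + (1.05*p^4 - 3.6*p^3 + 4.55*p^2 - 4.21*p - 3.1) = 3.99*p^5 + 1.49*p^4 - 5.1*p^3 + 3.02*p^2 - 8.03*p - 5.01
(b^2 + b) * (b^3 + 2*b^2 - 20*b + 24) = b^5 + 3*b^4 - 18*b^3 + 4*b^2 + 24*b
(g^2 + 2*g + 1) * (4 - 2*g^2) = -2*g^4 - 4*g^3 + 2*g^2 + 8*g + 4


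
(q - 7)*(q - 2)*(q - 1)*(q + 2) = q^4 - 8*q^3 + 3*q^2 + 32*q - 28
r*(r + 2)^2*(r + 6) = r^4 + 10*r^3 + 28*r^2 + 24*r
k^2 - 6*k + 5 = (k - 5)*(k - 1)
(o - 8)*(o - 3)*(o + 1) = o^3 - 10*o^2 + 13*o + 24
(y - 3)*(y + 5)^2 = y^3 + 7*y^2 - 5*y - 75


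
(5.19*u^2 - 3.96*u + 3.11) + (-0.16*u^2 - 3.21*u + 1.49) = 5.03*u^2 - 7.17*u + 4.6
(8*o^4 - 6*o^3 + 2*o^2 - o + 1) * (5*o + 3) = 40*o^5 - 6*o^4 - 8*o^3 + o^2 + 2*o + 3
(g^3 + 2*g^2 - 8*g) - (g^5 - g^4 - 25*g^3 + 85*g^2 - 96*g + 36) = -g^5 + g^4 + 26*g^3 - 83*g^2 + 88*g - 36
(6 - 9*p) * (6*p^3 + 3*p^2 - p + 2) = -54*p^4 + 9*p^3 + 27*p^2 - 24*p + 12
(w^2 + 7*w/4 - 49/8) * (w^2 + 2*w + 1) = w^4 + 15*w^3/4 - 13*w^2/8 - 21*w/2 - 49/8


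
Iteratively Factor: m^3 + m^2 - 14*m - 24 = (m - 4)*(m^2 + 5*m + 6) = (m - 4)*(m + 3)*(m + 2)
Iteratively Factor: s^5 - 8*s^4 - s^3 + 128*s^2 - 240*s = (s - 3)*(s^4 - 5*s^3 - 16*s^2 + 80*s) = (s - 5)*(s - 3)*(s^3 - 16*s) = (s - 5)*(s - 4)*(s - 3)*(s^2 + 4*s) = s*(s - 5)*(s - 4)*(s - 3)*(s + 4)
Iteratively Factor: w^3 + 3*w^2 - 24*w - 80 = (w + 4)*(w^2 - w - 20) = (w - 5)*(w + 4)*(w + 4)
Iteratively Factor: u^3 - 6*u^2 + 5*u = (u - 1)*(u^2 - 5*u) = (u - 5)*(u - 1)*(u)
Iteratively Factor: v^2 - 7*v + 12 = (v - 3)*(v - 4)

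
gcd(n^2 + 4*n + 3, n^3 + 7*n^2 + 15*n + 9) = n^2 + 4*n + 3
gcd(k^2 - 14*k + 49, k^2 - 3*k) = 1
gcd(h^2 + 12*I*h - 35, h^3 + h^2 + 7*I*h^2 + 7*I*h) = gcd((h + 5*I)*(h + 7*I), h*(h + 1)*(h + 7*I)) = h + 7*I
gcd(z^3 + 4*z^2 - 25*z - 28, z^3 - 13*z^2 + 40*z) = 1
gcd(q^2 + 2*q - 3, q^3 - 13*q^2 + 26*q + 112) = 1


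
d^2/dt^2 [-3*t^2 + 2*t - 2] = -6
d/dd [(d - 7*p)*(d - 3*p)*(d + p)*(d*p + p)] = p*(4*d^3 - 27*d^2*p + 3*d^2 + 22*d*p^2 - 18*d*p + 21*p^3 + 11*p^2)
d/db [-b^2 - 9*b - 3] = -2*b - 9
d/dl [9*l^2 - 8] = 18*l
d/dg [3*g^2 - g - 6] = 6*g - 1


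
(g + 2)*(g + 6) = g^2 + 8*g + 12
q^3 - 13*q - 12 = (q - 4)*(q + 1)*(q + 3)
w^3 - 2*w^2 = w^2*(w - 2)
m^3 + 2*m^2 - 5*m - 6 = (m - 2)*(m + 1)*(m + 3)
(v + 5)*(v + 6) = v^2 + 11*v + 30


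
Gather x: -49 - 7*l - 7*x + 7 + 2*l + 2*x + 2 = -5*l - 5*x - 40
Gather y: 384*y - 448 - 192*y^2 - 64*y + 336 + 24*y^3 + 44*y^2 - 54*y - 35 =24*y^3 - 148*y^2 + 266*y - 147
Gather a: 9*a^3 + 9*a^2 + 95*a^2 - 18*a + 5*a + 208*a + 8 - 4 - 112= 9*a^3 + 104*a^2 + 195*a - 108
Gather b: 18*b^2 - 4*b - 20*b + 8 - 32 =18*b^2 - 24*b - 24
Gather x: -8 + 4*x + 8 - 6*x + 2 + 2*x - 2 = 0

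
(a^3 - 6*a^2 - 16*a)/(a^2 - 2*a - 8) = a*(a - 8)/(a - 4)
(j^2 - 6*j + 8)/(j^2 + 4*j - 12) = (j - 4)/(j + 6)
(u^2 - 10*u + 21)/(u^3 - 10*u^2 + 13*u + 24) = (u - 7)/(u^2 - 7*u - 8)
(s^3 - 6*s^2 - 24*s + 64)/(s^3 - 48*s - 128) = (s - 2)/(s + 4)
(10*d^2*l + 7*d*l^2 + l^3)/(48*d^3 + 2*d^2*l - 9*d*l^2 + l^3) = l*(5*d + l)/(24*d^2 - 11*d*l + l^2)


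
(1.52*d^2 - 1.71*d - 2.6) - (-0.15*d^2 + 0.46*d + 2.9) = 1.67*d^2 - 2.17*d - 5.5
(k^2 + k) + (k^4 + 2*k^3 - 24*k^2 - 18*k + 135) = k^4 + 2*k^3 - 23*k^2 - 17*k + 135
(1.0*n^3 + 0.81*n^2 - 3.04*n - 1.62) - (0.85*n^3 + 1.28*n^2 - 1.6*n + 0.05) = 0.15*n^3 - 0.47*n^2 - 1.44*n - 1.67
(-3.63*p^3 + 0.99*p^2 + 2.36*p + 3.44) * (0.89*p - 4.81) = -3.2307*p^4 + 18.3414*p^3 - 2.6615*p^2 - 8.29*p - 16.5464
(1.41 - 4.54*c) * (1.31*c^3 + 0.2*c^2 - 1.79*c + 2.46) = -5.9474*c^4 + 0.9391*c^3 + 8.4086*c^2 - 13.6923*c + 3.4686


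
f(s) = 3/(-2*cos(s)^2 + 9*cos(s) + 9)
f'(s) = 3*(-4*sin(s)*cos(s) + 9*sin(s))/(-2*cos(s)^2 + 9*cos(s) + 9)^2 = 3*(9 - 4*cos(s))*sin(s)/(9*cos(s) - cos(2*s) + 8)^2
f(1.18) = 0.25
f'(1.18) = 0.14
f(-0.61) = 0.20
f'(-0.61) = -0.04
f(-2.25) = 1.17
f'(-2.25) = -4.11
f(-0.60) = 0.20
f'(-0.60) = -0.04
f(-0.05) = 0.19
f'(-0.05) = -0.00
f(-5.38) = 0.22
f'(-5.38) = 0.08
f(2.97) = -1.66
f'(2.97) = 2.02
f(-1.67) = 0.37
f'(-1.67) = -0.43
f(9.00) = -3.49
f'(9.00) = 21.11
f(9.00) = -3.49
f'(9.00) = 21.11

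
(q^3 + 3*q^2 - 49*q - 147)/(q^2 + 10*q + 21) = q - 7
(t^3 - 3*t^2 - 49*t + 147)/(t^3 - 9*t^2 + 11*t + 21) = (t + 7)/(t + 1)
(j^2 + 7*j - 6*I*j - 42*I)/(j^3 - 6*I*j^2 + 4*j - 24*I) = (j + 7)/(j^2 + 4)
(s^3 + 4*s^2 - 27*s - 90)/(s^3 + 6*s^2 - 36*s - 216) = (s^2 - 2*s - 15)/(s^2 - 36)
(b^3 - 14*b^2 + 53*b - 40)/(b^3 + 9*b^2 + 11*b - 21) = (b^2 - 13*b + 40)/(b^2 + 10*b + 21)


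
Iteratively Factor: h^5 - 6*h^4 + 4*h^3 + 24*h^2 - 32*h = (h - 2)*(h^4 - 4*h^3 - 4*h^2 + 16*h) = (h - 4)*(h - 2)*(h^3 - 4*h) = h*(h - 4)*(h - 2)*(h^2 - 4) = h*(h - 4)*(h - 2)^2*(h + 2)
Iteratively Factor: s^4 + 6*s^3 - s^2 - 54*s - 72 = (s + 3)*(s^3 + 3*s^2 - 10*s - 24) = (s - 3)*(s + 3)*(s^2 + 6*s + 8) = (s - 3)*(s + 3)*(s + 4)*(s + 2)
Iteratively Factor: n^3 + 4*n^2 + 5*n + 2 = (n + 2)*(n^2 + 2*n + 1) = (n + 1)*(n + 2)*(n + 1)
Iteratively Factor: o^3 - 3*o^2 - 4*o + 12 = (o - 2)*(o^2 - o - 6) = (o - 3)*(o - 2)*(o + 2)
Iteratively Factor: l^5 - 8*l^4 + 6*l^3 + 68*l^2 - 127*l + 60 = (l - 1)*(l^4 - 7*l^3 - l^2 + 67*l - 60) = (l - 1)*(l + 3)*(l^3 - 10*l^2 + 29*l - 20) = (l - 5)*(l - 1)*(l + 3)*(l^2 - 5*l + 4) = (l - 5)*(l - 1)^2*(l + 3)*(l - 4)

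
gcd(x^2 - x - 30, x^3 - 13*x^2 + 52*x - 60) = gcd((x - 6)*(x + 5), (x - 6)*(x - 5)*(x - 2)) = x - 6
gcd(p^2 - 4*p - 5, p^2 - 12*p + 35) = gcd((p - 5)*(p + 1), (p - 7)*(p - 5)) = p - 5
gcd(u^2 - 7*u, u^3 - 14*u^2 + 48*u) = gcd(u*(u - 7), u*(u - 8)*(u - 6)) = u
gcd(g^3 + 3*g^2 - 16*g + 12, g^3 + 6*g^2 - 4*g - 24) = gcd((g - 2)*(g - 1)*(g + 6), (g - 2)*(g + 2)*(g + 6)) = g^2 + 4*g - 12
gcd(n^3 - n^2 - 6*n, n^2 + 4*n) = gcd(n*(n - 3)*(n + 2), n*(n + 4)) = n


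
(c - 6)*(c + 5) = c^2 - c - 30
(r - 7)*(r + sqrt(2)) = r^2 - 7*r + sqrt(2)*r - 7*sqrt(2)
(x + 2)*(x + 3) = x^2 + 5*x + 6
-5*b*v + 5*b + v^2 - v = (-5*b + v)*(v - 1)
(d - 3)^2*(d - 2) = d^3 - 8*d^2 + 21*d - 18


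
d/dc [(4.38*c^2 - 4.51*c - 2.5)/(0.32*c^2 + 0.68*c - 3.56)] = (4.4216*c^2 - 29.5856*c + 17.7556)/(0.1024*c^4 + 0.4352*c^3 - 1.816*c^2 - 4.8416*c + 12.6736)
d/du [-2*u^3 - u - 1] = -6*u^2 - 1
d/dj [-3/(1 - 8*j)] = -24/(8*j - 1)^2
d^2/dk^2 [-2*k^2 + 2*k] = -4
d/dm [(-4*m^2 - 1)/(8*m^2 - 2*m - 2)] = (4*m^2 + 16*m - 1)/(2*(16*m^4 - 8*m^3 - 7*m^2 + 2*m + 1))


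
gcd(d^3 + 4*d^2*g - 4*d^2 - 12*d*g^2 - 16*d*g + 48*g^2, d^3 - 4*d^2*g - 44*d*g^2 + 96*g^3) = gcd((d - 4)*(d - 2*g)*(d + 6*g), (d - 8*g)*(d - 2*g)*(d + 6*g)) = d^2 + 4*d*g - 12*g^2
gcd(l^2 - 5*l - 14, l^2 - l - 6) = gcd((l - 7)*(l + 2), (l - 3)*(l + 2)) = l + 2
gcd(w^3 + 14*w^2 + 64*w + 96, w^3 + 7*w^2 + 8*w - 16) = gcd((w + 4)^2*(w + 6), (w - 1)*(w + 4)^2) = w^2 + 8*w + 16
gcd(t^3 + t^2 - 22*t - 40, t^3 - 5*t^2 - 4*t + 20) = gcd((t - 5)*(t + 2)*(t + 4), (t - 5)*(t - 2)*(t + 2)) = t^2 - 3*t - 10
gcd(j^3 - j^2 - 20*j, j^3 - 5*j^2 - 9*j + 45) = j - 5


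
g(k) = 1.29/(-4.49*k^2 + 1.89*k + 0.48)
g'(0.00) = -10.58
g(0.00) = 2.69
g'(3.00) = 0.03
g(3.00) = -0.04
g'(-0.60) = -1.82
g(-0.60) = -0.57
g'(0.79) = 9.77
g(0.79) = -1.56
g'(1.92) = 0.13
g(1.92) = -0.10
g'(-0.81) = -0.74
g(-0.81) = -0.32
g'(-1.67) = -0.09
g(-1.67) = -0.08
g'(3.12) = 0.02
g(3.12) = -0.03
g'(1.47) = 0.35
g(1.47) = -0.20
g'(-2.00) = -0.06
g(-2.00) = -0.06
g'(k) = 1.29*(8.98*k - 1.89)/(-4.49*k^2 + 1.89*k + 0.48)^2 = (11.5842*k - 2.4381)/(-4.49*k^2 + 1.89*k + 0.48)^2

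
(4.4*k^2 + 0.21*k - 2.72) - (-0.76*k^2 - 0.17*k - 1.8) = 5.16*k^2 + 0.38*k - 0.92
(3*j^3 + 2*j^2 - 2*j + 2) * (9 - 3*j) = -9*j^4 + 21*j^3 + 24*j^2 - 24*j + 18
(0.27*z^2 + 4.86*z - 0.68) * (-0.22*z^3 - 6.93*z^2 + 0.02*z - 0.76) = -0.0594*z^5 - 2.9403*z^4 - 33.5248*z^3 + 4.6044*z^2 - 3.7072*z + 0.5168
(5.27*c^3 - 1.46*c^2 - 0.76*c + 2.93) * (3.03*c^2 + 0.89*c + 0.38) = 15.9681*c^5 + 0.2665*c^4 - 1.5996*c^3 + 7.6467*c^2 + 2.3189*c + 1.1134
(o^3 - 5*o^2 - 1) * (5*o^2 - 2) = 5*o^5 - 25*o^4 - 2*o^3 + 5*o^2 + 2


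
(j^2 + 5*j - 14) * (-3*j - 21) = -3*j^3 - 36*j^2 - 63*j + 294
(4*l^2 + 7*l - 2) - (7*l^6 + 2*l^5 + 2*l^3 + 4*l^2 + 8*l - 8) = -7*l^6 - 2*l^5 - 2*l^3 - l + 6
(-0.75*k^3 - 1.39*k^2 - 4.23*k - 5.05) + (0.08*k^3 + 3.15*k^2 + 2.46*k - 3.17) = -0.67*k^3 + 1.76*k^2 - 1.77*k - 8.22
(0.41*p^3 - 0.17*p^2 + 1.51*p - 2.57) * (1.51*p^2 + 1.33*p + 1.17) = 0.6191*p^5 + 0.2886*p^4 + 2.5337*p^3 - 2.0713*p^2 - 1.6514*p - 3.0069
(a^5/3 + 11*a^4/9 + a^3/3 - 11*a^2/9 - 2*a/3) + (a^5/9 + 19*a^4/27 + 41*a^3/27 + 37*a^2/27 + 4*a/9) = 4*a^5/9 + 52*a^4/27 + 50*a^3/27 + 4*a^2/27 - 2*a/9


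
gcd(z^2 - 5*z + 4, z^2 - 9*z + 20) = z - 4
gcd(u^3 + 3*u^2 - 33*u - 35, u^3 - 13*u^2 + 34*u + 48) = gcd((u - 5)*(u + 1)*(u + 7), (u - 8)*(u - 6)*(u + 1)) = u + 1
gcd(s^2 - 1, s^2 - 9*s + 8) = s - 1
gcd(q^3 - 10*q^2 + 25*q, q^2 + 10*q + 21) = 1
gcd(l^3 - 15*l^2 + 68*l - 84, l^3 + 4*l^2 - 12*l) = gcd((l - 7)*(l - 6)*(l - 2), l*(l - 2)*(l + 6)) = l - 2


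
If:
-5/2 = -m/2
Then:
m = 5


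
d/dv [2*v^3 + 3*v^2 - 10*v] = 6*v^2 + 6*v - 10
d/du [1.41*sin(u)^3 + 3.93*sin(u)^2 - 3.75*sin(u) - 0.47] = (4.23*sin(u)^2 + 7.86*sin(u) - 3.75)*cos(u)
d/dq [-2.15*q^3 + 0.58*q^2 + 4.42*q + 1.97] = -6.45*q^2 + 1.16*q + 4.42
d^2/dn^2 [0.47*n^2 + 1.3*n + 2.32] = 0.940000000000000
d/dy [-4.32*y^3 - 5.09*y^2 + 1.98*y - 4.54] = -12.96*y^2 - 10.18*y + 1.98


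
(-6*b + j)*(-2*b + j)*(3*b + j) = 36*b^3 - 12*b^2*j - 5*b*j^2 + j^3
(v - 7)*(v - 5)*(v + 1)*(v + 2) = v^4 - 9*v^3 + v^2 + 81*v + 70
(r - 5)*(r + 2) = r^2 - 3*r - 10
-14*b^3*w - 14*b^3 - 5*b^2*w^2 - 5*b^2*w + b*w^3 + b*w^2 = (-7*b + w)*(2*b + w)*(b*w + b)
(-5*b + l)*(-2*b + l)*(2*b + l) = 20*b^3 - 4*b^2*l - 5*b*l^2 + l^3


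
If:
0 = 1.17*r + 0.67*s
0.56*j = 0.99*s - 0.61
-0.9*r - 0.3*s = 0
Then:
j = -1.09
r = 0.00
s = 0.00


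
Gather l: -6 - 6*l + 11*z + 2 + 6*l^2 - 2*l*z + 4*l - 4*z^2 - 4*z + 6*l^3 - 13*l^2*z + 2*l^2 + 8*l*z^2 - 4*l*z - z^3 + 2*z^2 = 6*l^3 + l^2*(8 - 13*z) + l*(8*z^2 - 6*z - 2) - z^3 - 2*z^2 + 7*z - 4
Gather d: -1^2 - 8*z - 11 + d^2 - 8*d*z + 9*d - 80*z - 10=d^2 + d*(9 - 8*z) - 88*z - 22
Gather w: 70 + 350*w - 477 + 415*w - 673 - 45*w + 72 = 720*w - 1008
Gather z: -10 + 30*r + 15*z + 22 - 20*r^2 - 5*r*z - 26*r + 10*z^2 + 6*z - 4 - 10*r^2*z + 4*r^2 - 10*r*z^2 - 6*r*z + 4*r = -16*r^2 + 8*r + z^2*(10 - 10*r) + z*(-10*r^2 - 11*r + 21) + 8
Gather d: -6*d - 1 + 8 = 7 - 6*d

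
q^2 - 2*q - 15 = (q - 5)*(q + 3)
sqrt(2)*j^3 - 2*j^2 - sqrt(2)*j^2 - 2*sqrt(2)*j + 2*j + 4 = (j - 2)*(j - sqrt(2))*(sqrt(2)*j + sqrt(2))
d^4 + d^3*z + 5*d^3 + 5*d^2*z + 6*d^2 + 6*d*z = d*(d + 2)*(d + 3)*(d + z)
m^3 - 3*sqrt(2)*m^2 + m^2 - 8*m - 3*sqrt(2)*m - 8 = (m + 1)*(m - 4*sqrt(2))*(m + sqrt(2))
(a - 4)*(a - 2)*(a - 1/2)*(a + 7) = a^4 + a^3/2 - 69*a^2/2 + 73*a - 28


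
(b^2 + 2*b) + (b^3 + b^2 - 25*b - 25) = b^3 + 2*b^2 - 23*b - 25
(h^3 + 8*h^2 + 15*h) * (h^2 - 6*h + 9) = h^5 + 2*h^4 - 24*h^3 - 18*h^2 + 135*h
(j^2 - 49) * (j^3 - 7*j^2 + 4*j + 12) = j^5 - 7*j^4 - 45*j^3 + 355*j^2 - 196*j - 588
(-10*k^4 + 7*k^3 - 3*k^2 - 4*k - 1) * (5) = -50*k^4 + 35*k^3 - 15*k^2 - 20*k - 5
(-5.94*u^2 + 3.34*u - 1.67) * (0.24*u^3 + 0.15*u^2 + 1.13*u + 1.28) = -1.4256*u^5 - 0.0894*u^4 - 6.612*u^3 - 4.0795*u^2 + 2.3881*u - 2.1376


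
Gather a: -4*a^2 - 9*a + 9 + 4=-4*a^2 - 9*a + 13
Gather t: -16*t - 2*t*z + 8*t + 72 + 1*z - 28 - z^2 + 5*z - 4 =t*(-2*z - 8) - z^2 + 6*z + 40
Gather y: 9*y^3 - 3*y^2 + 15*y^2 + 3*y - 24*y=9*y^3 + 12*y^2 - 21*y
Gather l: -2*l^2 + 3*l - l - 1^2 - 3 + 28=-2*l^2 + 2*l + 24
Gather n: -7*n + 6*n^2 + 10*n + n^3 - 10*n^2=n^3 - 4*n^2 + 3*n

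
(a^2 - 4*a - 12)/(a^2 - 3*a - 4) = (-a^2 + 4*a + 12)/(-a^2 + 3*a + 4)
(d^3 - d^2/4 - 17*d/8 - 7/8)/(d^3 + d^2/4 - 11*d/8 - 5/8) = (4*d - 7)/(4*d - 5)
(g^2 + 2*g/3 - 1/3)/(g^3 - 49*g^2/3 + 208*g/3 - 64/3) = (g + 1)/(g^2 - 16*g + 64)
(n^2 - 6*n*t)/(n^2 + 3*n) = (n - 6*t)/(n + 3)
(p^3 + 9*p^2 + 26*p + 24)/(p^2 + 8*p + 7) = (p^3 + 9*p^2 + 26*p + 24)/(p^2 + 8*p + 7)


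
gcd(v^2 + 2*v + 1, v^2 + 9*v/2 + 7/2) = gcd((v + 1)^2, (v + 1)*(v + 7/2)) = v + 1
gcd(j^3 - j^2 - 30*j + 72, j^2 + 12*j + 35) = 1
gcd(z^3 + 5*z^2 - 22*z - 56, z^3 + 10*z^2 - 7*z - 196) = z^2 + 3*z - 28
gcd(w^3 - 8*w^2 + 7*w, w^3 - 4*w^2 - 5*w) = w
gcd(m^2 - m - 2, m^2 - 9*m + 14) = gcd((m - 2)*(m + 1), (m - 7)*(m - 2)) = m - 2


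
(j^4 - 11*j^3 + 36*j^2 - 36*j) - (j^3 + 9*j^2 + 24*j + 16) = j^4 - 12*j^3 + 27*j^2 - 60*j - 16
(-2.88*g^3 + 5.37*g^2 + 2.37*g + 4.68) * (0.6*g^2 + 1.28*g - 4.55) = -1.728*g^5 - 0.4644*g^4 + 21.3996*g^3 - 18.5919*g^2 - 4.7931*g - 21.294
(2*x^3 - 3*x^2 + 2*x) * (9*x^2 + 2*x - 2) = 18*x^5 - 23*x^4 + 8*x^3 + 10*x^2 - 4*x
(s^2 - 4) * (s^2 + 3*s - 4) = s^4 + 3*s^3 - 8*s^2 - 12*s + 16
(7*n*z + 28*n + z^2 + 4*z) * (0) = 0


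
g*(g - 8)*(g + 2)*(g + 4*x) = g^4 + 4*g^3*x - 6*g^3 - 24*g^2*x - 16*g^2 - 64*g*x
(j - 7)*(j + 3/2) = j^2 - 11*j/2 - 21/2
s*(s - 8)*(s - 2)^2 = s^4 - 12*s^3 + 36*s^2 - 32*s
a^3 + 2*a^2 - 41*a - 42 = (a - 6)*(a + 1)*(a + 7)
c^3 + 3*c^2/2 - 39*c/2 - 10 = (c - 4)*(c + 1/2)*(c + 5)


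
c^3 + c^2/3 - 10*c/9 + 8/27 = (c - 2/3)*(c - 1/3)*(c + 4/3)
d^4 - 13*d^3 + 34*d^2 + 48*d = d*(d - 8)*(d - 6)*(d + 1)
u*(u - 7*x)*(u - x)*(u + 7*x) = u^4 - u^3*x - 49*u^2*x^2 + 49*u*x^3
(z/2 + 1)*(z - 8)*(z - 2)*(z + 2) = z^4/2 - 3*z^3 - 10*z^2 + 12*z + 32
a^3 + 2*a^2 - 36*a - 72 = (a - 6)*(a + 2)*(a + 6)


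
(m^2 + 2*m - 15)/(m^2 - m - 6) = (m + 5)/(m + 2)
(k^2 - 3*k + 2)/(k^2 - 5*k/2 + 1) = 2*(k - 1)/(2*k - 1)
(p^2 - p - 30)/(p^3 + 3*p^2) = (p^2 - p - 30)/(p^2*(p + 3))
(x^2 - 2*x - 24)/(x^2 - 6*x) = (x + 4)/x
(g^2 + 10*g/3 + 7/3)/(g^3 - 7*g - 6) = (g + 7/3)/(g^2 - g - 6)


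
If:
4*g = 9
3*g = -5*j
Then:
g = 9/4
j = -27/20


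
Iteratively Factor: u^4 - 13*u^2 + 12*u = (u - 1)*(u^3 + u^2 - 12*u) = (u - 3)*(u - 1)*(u^2 + 4*u) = u*(u - 3)*(u - 1)*(u + 4)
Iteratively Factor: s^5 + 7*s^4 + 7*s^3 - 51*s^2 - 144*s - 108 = (s + 2)*(s^4 + 5*s^3 - 3*s^2 - 45*s - 54) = (s - 3)*(s + 2)*(s^3 + 8*s^2 + 21*s + 18) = (s - 3)*(s + 2)*(s + 3)*(s^2 + 5*s + 6) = (s - 3)*(s + 2)^2*(s + 3)*(s + 3)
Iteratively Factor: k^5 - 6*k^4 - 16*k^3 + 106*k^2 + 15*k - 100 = (k - 5)*(k^4 - k^3 - 21*k^2 + k + 20) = (k - 5)*(k + 4)*(k^3 - 5*k^2 - k + 5) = (k - 5)*(k + 1)*(k + 4)*(k^2 - 6*k + 5) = (k - 5)*(k - 1)*(k + 1)*(k + 4)*(k - 5)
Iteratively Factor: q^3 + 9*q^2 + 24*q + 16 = (q + 1)*(q^2 + 8*q + 16) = (q + 1)*(q + 4)*(q + 4)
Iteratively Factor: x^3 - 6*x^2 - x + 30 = (x + 2)*(x^2 - 8*x + 15) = (x - 5)*(x + 2)*(x - 3)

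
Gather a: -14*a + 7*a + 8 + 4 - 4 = 8 - 7*a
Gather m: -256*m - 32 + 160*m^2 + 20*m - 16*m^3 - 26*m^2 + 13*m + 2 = -16*m^3 + 134*m^2 - 223*m - 30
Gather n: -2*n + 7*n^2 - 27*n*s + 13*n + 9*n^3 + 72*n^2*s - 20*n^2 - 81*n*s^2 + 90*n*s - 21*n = 9*n^3 + n^2*(72*s - 13) + n*(-81*s^2 + 63*s - 10)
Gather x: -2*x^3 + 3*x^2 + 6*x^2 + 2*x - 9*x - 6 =-2*x^3 + 9*x^2 - 7*x - 6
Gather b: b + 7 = b + 7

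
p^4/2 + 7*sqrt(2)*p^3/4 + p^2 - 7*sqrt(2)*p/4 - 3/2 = (p/2 + 1/2)*(p - 1)*(p + sqrt(2)/2)*(p + 3*sqrt(2))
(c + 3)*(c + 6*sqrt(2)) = c^2 + 3*c + 6*sqrt(2)*c + 18*sqrt(2)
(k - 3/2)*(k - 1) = k^2 - 5*k/2 + 3/2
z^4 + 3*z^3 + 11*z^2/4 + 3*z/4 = z*(z + 1/2)*(z + 1)*(z + 3/2)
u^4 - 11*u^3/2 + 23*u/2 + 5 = (u - 5)*(u - 2)*(u + 1/2)*(u + 1)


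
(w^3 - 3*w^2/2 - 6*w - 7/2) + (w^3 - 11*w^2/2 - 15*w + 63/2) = 2*w^3 - 7*w^2 - 21*w + 28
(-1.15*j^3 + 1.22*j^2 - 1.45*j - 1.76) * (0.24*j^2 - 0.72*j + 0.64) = -0.276*j^5 + 1.1208*j^4 - 1.9624*j^3 + 1.4024*j^2 + 0.3392*j - 1.1264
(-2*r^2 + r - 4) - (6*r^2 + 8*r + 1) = -8*r^2 - 7*r - 5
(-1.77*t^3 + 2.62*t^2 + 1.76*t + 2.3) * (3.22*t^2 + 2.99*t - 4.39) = -5.6994*t^5 + 3.1441*t^4 + 21.2713*t^3 + 1.1666*t^2 - 0.849399999999999*t - 10.097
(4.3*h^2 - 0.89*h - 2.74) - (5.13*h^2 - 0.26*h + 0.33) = -0.83*h^2 - 0.63*h - 3.07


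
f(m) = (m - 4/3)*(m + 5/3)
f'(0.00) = 0.33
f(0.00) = -2.22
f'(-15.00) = -29.67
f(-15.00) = 217.78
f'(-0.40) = -0.47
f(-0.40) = -2.20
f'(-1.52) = -2.71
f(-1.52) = -0.42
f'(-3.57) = -6.81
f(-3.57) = 9.33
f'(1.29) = 2.91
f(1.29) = -0.13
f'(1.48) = 3.29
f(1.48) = 0.46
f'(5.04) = 10.41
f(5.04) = 24.86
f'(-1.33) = -2.33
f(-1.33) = -0.90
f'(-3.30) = -6.27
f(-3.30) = 7.57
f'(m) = 2*m + 1/3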